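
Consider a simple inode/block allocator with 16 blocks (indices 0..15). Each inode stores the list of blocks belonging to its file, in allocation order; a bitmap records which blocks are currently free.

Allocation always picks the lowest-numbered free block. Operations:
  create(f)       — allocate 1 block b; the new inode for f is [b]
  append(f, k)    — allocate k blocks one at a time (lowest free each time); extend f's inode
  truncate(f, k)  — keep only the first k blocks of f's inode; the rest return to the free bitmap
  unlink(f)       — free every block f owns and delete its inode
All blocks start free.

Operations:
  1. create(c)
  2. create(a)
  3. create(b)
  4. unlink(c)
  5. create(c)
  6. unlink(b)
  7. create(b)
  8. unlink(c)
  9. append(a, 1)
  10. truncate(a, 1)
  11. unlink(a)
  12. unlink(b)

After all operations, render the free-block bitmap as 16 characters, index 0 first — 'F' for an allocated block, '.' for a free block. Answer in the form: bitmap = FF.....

bitmap = ................

after create(c) → c:[0]  free=[F...............]
after create(a) → a:[1], c:[0]  free=[FF..............]
after create(b) → a:[1], b:[2], c:[0]  free=[FFF.............]
after unlink(c) → a:[1], b:[2]  free=[.FF.............]
after create(c) → a:[1], b:[2], c:[0]  free=[FFF.............]
after unlink(b) → a:[1], c:[0]  free=[FF..............]
after create(b) → a:[1], b:[2], c:[0]  free=[FFF.............]
after unlink(c) → a:[1], b:[2]  free=[.FF.............]
after append(a, 1) → a:[1, 0], b:[2]  free=[FFF.............]
after truncate(a, 1) → a:[1], b:[2]  free=[.FF.............]
after unlink(a) → b:[2]  free=[..F.............]
after unlink(b) →   free=[................]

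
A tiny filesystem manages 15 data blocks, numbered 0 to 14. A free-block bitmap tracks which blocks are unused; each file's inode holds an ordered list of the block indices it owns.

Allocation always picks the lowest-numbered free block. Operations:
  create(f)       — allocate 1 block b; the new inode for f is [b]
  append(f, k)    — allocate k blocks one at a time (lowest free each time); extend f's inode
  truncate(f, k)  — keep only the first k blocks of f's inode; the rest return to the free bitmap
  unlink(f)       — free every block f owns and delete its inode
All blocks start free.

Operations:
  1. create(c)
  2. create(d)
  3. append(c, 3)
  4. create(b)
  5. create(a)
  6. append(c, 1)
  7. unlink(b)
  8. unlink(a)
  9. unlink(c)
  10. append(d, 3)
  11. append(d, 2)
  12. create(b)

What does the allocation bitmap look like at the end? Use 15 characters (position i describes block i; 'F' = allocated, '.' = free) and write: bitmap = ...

bitmap = FFFFFFF........

after create(c) → c:[0]  free=[F..............]
after create(d) → c:[0], d:[1]  free=[FF.............]
after append(c, 3) → c:[0, 2, 3, 4], d:[1]  free=[FFFFF..........]
after create(b) → b:[5], c:[0, 2, 3, 4], d:[1]  free=[FFFFFF.........]
after create(a) → a:[6], b:[5], c:[0, 2, 3, 4], d:[1]  free=[FFFFFFF........]
after append(c, 1) → a:[6], b:[5], c:[0, 2, 3, 4, 7], d:[1]  free=[FFFFFFFF.......]
after unlink(b) → a:[6], c:[0, 2, 3, 4, 7], d:[1]  free=[FFFFF.FF.......]
after unlink(a) → c:[0, 2, 3, 4, 7], d:[1]  free=[FFFFF..F.......]
after unlink(c) → d:[1]  free=[.F.............]
after append(d, 3) → d:[1, 0, 2, 3]  free=[FFFF...........]
after append(d, 2) → d:[1, 0, 2, 3, 4, 5]  free=[FFFFFF.........]
after create(b) → b:[6], d:[1, 0, 2, 3, 4, 5]  free=[FFFFFFF........]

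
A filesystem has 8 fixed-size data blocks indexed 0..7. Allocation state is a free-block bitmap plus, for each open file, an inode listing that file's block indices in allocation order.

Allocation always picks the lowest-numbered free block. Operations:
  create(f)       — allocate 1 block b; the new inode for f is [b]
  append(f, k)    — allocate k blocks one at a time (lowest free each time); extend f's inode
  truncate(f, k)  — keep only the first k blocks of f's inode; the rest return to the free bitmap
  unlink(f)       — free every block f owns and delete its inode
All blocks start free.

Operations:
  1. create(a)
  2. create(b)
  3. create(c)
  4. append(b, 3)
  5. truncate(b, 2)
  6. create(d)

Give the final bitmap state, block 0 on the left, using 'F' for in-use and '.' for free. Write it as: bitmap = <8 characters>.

bitmap = FFFFF...

create(a): bitmap=F....... | a=[0]
create(b): bitmap=FF...... | a=[0] b=[1]
create(c): bitmap=FFF..... | a=[0] b=[1] c=[2]
append(b, 3): bitmap=FFFFFF.. | a=[0] b=[1, 3, 4, 5] c=[2]
truncate(b, 2): bitmap=FFFF.... | a=[0] b=[1, 3] c=[2]
create(d): bitmap=FFFFF... | a=[0] b=[1, 3] c=[2] d=[4]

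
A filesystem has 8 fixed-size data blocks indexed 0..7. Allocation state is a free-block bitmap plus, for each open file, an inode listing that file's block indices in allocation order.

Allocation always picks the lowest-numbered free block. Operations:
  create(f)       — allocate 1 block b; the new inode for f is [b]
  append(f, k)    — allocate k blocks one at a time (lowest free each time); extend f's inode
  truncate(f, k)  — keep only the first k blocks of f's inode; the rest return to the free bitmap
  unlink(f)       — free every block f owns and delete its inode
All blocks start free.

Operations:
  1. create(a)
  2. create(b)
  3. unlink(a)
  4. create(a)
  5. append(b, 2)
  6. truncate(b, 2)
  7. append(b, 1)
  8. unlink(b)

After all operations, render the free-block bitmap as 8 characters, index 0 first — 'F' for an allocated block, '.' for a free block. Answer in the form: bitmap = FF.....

bitmap = F.......

after create(a) → a:[0]  free=[F.......]
after create(b) → a:[0], b:[1]  free=[FF......]
after unlink(a) → b:[1]  free=[.F......]
after create(a) → a:[0], b:[1]  free=[FF......]
after append(b, 2) → a:[0], b:[1, 2, 3]  free=[FFFF....]
after truncate(b, 2) → a:[0], b:[1, 2]  free=[FFF.....]
after append(b, 1) → a:[0], b:[1, 2, 3]  free=[FFFF....]
after unlink(b) → a:[0]  free=[F.......]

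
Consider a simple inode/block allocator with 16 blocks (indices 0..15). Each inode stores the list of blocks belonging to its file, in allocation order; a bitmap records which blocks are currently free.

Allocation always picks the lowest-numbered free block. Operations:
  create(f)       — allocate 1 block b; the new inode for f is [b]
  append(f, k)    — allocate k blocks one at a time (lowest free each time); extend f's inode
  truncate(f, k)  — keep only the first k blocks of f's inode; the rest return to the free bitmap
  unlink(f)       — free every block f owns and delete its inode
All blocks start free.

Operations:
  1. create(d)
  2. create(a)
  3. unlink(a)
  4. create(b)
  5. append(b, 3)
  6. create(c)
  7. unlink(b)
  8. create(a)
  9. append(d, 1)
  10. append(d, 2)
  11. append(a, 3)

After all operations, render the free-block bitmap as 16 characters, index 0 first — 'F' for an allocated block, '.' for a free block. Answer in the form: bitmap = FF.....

[1] create(d) — d=0 (map F...............)
[2] create(a) — a=1 d=0 (map FF..............)
[3] unlink(a) — d=0 (map F...............)
[4] create(b) — b=1 d=0 (map FF..............)
[5] append(b, 3) — b=1,2,3,4 d=0 (map FFFFF...........)
[6] create(c) — b=1,2,3,4 c=5 d=0 (map FFFFFF..........)
[7] unlink(b) — c=5 d=0 (map F....F..........)
[8] create(a) — a=1 c=5 d=0 (map FF...F..........)
[9] append(d, 1) — a=1 c=5 d=0,2 (map FFF..F..........)
[10] append(d, 2) — a=1 c=5 d=0,2,3,4 (map FFFFFF..........)
[11] append(a, 3) — a=1,6,7,8 c=5 d=0,2,3,4 (map FFFFFFFFF.......)

bitmap = FFFFFFFFF.......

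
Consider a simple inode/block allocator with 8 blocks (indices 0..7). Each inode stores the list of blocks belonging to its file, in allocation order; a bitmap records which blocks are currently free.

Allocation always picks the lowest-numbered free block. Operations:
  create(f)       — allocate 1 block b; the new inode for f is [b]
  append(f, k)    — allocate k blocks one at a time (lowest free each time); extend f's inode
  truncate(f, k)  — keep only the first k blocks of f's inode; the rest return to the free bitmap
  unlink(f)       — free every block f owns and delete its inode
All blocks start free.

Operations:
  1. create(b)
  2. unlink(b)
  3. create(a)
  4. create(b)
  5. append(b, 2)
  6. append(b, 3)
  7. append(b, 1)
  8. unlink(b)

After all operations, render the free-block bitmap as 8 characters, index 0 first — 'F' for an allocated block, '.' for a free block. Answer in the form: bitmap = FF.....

bitmap = F.......

  1. create(b)  ⇒  F.......  {b→[0]}
  2. unlink(b)  ⇒  ........  {}
  3. create(a)  ⇒  F.......  {a→[0]}
  4. create(b)  ⇒  FF......  {a→[0]; b→[1]}
  5. append(b, 2)  ⇒  FFFF....  {a→[0]; b→[1, 2, 3]}
  6. append(b, 3)  ⇒  FFFFFFF.  {a→[0]; b→[1, 2, 3, 4, 5, 6]}
  7. append(b, 1)  ⇒  FFFFFFFF  {a→[0]; b→[1, 2, 3, 4, 5, 6, 7]}
  8. unlink(b)  ⇒  F.......  {a→[0]}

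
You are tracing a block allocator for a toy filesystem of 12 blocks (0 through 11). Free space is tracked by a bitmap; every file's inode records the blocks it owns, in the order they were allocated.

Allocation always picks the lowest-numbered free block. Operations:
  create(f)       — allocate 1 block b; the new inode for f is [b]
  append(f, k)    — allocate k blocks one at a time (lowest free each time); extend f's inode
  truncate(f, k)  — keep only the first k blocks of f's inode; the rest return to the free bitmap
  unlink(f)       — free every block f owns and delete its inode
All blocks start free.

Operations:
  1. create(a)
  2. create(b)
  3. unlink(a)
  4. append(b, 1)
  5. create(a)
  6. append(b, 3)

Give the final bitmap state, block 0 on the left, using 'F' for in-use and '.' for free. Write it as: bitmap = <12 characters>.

  1. create(a)  ⇒  F...........  {a→[0]}
  2. create(b)  ⇒  FF..........  {a→[0]; b→[1]}
  3. unlink(a)  ⇒  .F..........  {b→[1]}
  4. append(b, 1)  ⇒  FF..........  {b→[1, 0]}
  5. create(a)  ⇒  FFF.........  {a→[2]; b→[1, 0]}
  6. append(b, 3)  ⇒  FFFFFF......  {a→[2]; b→[1, 0, 3, 4, 5]}

bitmap = FFFFFF......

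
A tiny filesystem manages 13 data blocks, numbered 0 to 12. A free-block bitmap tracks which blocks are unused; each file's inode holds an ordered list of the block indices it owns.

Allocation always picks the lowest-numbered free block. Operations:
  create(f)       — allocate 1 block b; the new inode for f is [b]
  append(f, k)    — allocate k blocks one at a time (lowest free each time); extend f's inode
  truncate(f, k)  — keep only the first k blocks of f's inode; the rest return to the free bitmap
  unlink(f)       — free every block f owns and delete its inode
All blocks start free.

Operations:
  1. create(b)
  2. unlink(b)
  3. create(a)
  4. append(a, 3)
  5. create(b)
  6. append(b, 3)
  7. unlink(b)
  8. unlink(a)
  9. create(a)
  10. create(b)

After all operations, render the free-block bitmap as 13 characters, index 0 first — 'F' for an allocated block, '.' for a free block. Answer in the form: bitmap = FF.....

bitmap = FF...........

  1. create(b)  ⇒  F............  {b→[0]}
  2. unlink(b)  ⇒  .............  {}
  3. create(a)  ⇒  F............  {a→[0]}
  4. append(a, 3)  ⇒  FFFF.........  {a→[0, 1, 2, 3]}
  5. create(b)  ⇒  FFFFF........  {a→[0, 1, 2, 3]; b→[4]}
  6. append(b, 3)  ⇒  FFFFFFFF.....  {a→[0, 1, 2, 3]; b→[4, 5, 6, 7]}
  7. unlink(b)  ⇒  FFFF.........  {a→[0, 1, 2, 3]}
  8. unlink(a)  ⇒  .............  {}
  9. create(a)  ⇒  F............  {a→[0]}
  10. create(b)  ⇒  FF...........  {a→[0]; b→[1]}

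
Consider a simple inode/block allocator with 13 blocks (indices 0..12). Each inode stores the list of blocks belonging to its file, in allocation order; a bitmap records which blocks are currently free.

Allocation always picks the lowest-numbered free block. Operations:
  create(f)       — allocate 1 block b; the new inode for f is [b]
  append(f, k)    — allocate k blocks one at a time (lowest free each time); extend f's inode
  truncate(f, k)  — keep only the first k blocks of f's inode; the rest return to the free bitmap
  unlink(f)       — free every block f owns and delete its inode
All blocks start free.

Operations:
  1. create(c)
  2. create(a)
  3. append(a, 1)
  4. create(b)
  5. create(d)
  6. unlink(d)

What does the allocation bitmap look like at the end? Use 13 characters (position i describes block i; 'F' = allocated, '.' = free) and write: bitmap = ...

create(c): bitmap=F............ | c=[0]
create(a): bitmap=FF........... | a=[1] c=[0]
append(a, 1): bitmap=FFF.......... | a=[1, 2] c=[0]
create(b): bitmap=FFFF......... | a=[1, 2] b=[3] c=[0]
create(d): bitmap=FFFFF........ | a=[1, 2] b=[3] c=[0] d=[4]
unlink(d): bitmap=FFFF......... | a=[1, 2] b=[3] c=[0]

bitmap = FFFF.........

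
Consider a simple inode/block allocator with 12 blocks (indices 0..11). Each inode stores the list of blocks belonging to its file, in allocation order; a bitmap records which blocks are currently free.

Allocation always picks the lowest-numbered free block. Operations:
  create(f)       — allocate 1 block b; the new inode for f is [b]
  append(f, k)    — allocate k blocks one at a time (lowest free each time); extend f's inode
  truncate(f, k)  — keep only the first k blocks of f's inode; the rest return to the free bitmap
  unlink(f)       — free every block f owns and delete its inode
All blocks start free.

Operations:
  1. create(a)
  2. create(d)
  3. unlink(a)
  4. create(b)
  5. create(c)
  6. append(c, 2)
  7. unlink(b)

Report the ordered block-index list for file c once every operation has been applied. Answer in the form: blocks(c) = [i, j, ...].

blocks(c) = [2, 3, 4]

create(a): bitmap=F........... | a=[0]
create(d): bitmap=FF.......... | a=[0] d=[1]
unlink(a): bitmap=.F.......... | d=[1]
create(b): bitmap=FF.......... | b=[0] d=[1]
create(c): bitmap=FFF......... | b=[0] c=[2] d=[1]
append(c, 2): bitmap=FFFFF....... | b=[0] c=[2, 3, 4] d=[1]
unlink(b): bitmap=.FFFF....... | c=[2, 3, 4] d=[1]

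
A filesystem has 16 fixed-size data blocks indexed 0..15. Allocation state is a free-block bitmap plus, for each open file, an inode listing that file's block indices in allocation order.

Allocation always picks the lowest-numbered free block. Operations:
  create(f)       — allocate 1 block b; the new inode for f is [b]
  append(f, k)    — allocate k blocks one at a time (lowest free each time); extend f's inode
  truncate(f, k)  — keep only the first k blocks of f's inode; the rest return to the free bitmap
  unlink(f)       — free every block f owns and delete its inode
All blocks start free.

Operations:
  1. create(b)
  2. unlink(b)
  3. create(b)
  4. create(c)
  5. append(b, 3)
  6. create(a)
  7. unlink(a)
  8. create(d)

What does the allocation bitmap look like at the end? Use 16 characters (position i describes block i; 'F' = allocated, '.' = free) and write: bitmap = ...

[1] create(b) — b=0 (map F...............)
[2] unlink(b) —  (map ................)
[3] create(b) — b=0 (map F...............)
[4] create(c) — b=0 c=1 (map FF..............)
[5] append(b, 3) — b=0,2,3,4 c=1 (map FFFFF...........)
[6] create(a) — a=5 b=0,2,3,4 c=1 (map FFFFFF..........)
[7] unlink(a) — b=0,2,3,4 c=1 (map FFFFF...........)
[8] create(d) — b=0,2,3,4 c=1 d=5 (map FFFFFF..........)

bitmap = FFFFFF..........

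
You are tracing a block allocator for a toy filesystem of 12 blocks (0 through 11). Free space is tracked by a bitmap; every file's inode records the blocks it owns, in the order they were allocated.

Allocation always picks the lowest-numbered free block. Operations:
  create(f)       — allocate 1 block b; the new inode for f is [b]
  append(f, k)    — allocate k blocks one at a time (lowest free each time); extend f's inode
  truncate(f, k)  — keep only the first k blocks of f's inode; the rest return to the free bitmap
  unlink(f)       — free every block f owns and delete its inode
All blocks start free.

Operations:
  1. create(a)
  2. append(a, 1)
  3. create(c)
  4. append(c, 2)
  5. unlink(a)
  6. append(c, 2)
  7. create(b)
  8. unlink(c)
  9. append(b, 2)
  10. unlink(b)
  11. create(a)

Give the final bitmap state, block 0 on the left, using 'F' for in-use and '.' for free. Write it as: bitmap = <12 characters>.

bitmap = F...........

[1] create(a) — a=0 (map F...........)
[2] append(a, 1) — a=0,1 (map FF..........)
[3] create(c) — a=0,1 c=2 (map FFF.........)
[4] append(c, 2) — a=0,1 c=2,3,4 (map FFFFF.......)
[5] unlink(a) — c=2,3,4 (map ..FFF.......)
[6] append(c, 2) — c=2,3,4,0,1 (map FFFFF.......)
[7] create(b) — b=5 c=2,3,4,0,1 (map FFFFFF......)
[8] unlink(c) — b=5 (map .....F......)
[9] append(b, 2) — b=5,0,1 (map FF...F......)
[10] unlink(b) —  (map ............)
[11] create(a) — a=0 (map F...........)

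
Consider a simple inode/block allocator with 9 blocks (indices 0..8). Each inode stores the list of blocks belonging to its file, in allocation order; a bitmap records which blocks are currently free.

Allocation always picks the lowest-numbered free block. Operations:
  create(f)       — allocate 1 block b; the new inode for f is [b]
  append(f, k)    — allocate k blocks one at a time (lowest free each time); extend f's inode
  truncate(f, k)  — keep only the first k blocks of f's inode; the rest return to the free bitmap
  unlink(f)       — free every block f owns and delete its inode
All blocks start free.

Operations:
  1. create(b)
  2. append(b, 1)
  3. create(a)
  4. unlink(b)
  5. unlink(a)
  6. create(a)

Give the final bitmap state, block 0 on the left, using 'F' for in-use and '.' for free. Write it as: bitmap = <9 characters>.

create(b): bitmap=F........ | b=[0]
append(b, 1): bitmap=FF....... | b=[0, 1]
create(a): bitmap=FFF...... | a=[2] b=[0, 1]
unlink(b): bitmap=..F...... | a=[2]
unlink(a): bitmap=......... | 
create(a): bitmap=F........ | a=[0]

bitmap = F........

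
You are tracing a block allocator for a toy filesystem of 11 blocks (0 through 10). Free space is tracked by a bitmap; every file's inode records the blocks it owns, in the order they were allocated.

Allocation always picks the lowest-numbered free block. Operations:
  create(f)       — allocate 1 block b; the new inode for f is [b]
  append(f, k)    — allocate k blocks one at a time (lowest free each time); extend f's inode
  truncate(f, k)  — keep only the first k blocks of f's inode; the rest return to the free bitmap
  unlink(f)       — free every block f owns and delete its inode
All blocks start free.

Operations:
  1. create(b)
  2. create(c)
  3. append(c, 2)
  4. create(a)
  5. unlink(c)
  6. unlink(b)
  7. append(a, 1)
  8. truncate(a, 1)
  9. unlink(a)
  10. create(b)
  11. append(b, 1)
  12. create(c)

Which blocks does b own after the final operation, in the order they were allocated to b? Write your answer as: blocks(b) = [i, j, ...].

after create(b) → b:[0]  free=[F..........]
after create(c) → b:[0], c:[1]  free=[FF.........]
after append(c, 2) → b:[0], c:[1, 2, 3]  free=[FFFF.......]
after create(a) → a:[4], b:[0], c:[1, 2, 3]  free=[FFFFF......]
after unlink(c) → a:[4], b:[0]  free=[F...F......]
after unlink(b) → a:[4]  free=[....F......]
after append(a, 1) → a:[4, 0]  free=[F...F......]
after truncate(a, 1) → a:[4]  free=[....F......]
after unlink(a) →   free=[...........]
after create(b) → b:[0]  free=[F..........]
after append(b, 1) → b:[0, 1]  free=[FF.........]
after create(c) → b:[0, 1], c:[2]  free=[FFF........]

blocks(b) = [0, 1]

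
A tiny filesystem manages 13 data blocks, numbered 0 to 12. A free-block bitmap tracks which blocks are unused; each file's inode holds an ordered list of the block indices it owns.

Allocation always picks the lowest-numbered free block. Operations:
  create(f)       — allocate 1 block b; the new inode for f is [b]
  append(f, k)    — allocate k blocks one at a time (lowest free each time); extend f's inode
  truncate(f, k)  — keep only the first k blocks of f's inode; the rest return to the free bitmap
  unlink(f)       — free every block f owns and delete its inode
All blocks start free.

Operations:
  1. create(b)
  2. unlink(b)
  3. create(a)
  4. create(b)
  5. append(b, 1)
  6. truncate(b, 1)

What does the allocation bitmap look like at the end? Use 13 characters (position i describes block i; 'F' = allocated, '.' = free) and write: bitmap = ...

bitmap = FF...........

[1] create(b) — b=0 (map F............)
[2] unlink(b) —  (map .............)
[3] create(a) — a=0 (map F............)
[4] create(b) — a=0 b=1 (map FF...........)
[5] append(b, 1) — a=0 b=1,2 (map FFF..........)
[6] truncate(b, 1) — a=0 b=1 (map FF...........)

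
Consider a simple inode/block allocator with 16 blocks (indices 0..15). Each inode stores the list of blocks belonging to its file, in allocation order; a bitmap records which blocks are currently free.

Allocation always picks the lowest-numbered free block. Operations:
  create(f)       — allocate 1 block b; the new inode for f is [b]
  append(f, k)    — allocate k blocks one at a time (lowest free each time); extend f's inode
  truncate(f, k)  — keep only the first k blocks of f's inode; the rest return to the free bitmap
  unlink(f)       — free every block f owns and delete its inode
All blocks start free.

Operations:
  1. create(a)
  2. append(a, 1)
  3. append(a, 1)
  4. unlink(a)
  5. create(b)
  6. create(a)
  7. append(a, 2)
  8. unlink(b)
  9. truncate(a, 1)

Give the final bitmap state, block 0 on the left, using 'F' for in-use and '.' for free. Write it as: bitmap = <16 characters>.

bitmap = .F..............

  1. create(a)  ⇒  F...............  {a→[0]}
  2. append(a, 1)  ⇒  FF..............  {a→[0, 1]}
  3. append(a, 1)  ⇒  FFF.............  {a→[0, 1, 2]}
  4. unlink(a)  ⇒  ................  {}
  5. create(b)  ⇒  F...............  {b→[0]}
  6. create(a)  ⇒  FF..............  {a→[1]; b→[0]}
  7. append(a, 2)  ⇒  FFFF............  {a→[1, 2, 3]; b→[0]}
  8. unlink(b)  ⇒  .FFF............  {a→[1, 2, 3]}
  9. truncate(a, 1)  ⇒  .F..............  {a→[1]}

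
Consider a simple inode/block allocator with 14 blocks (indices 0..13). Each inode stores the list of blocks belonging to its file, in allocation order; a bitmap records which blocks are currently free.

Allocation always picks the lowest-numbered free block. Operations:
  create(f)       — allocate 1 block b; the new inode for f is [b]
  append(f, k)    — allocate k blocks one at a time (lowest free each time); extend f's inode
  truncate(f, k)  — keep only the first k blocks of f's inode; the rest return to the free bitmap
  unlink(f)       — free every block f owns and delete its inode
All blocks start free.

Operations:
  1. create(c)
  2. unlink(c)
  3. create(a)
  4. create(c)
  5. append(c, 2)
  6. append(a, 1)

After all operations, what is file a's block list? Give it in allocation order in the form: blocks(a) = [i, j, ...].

[1] create(c) — c=0 (map F.............)
[2] unlink(c) —  (map ..............)
[3] create(a) — a=0 (map F.............)
[4] create(c) — a=0 c=1 (map FF............)
[5] append(c, 2) — a=0 c=1,2,3 (map FFFF..........)
[6] append(a, 1) — a=0,4 c=1,2,3 (map FFFFF.........)

blocks(a) = [0, 4]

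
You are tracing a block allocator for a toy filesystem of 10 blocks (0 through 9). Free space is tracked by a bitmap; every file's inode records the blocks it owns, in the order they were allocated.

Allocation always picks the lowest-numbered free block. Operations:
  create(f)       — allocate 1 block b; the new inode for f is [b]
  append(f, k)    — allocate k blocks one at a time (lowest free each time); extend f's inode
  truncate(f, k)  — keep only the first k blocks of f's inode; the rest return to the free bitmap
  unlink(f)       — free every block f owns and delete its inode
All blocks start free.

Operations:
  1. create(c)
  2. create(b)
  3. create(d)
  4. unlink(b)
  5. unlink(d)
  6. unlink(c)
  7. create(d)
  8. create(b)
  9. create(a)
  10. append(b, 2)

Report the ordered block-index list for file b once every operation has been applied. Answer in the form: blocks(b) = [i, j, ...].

[1] create(c) — c=0 (map F.........)
[2] create(b) — b=1 c=0 (map FF........)
[3] create(d) — b=1 c=0 d=2 (map FFF.......)
[4] unlink(b) — c=0 d=2 (map F.F.......)
[5] unlink(d) — c=0 (map F.........)
[6] unlink(c) —  (map ..........)
[7] create(d) — d=0 (map F.........)
[8] create(b) — b=1 d=0 (map FF........)
[9] create(a) — a=2 b=1 d=0 (map FFF.......)
[10] append(b, 2) — a=2 b=1,3,4 d=0 (map FFFFF.....)

blocks(b) = [1, 3, 4]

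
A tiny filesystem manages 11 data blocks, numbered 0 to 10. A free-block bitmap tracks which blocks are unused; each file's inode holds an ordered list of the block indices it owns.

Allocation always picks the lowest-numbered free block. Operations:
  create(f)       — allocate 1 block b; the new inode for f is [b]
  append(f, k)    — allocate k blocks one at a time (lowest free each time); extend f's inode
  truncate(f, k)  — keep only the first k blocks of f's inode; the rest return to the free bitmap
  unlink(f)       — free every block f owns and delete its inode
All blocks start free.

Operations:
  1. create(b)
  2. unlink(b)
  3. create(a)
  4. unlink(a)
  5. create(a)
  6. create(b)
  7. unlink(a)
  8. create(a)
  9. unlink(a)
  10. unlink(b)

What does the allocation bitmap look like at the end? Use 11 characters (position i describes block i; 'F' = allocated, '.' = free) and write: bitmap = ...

  1. create(b)  ⇒  F..........  {b→[0]}
  2. unlink(b)  ⇒  ...........  {}
  3. create(a)  ⇒  F..........  {a→[0]}
  4. unlink(a)  ⇒  ...........  {}
  5. create(a)  ⇒  F..........  {a→[0]}
  6. create(b)  ⇒  FF.........  {a→[0]; b→[1]}
  7. unlink(a)  ⇒  .F.........  {b→[1]}
  8. create(a)  ⇒  FF.........  {a→[0]; b→[1]}
  9. unlink(a)  ⇒  .F.........  {b→[1]}
  10. unlink(b)  ⇒  ...........  {}

bitmap = ...........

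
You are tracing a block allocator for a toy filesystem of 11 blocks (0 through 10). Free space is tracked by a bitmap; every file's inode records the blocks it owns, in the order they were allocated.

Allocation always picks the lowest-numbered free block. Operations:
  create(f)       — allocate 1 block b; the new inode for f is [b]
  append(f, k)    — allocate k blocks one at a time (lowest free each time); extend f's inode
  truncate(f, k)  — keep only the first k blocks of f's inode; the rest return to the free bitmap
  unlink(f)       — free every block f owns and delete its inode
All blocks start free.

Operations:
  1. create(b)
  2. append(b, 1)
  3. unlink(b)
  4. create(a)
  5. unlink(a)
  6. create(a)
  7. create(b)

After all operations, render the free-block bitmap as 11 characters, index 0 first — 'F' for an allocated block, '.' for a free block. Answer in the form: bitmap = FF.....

create(b): bitmap=F.......... | b=[0]
append(b, 1): bitmap=FF......... | b=[0, 1]
unlink(b): bitmap=........... | 
create(a): bitmap=F.......... | a=[0]
unlink(a): bitmap=........... | 
create(a): bitmap=F.......... | a=[0]
create(b): bitmap=FF......... | a=[0] b=[1]

bitmap = FF.........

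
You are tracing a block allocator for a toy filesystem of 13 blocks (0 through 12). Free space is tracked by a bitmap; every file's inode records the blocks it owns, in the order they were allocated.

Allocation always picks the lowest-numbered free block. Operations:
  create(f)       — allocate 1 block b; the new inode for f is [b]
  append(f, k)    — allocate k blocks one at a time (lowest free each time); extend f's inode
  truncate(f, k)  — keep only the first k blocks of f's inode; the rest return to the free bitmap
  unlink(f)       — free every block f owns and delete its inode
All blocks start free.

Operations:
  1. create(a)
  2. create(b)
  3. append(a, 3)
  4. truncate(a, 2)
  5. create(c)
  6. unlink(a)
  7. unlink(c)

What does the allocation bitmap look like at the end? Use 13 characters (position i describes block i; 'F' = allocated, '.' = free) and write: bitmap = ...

bitmap = .F...........

after create(a) → a:[0]  free=[F............]
after create(b) → a:[0], b:[1]  free=[FF...........]
after append(a, 3) → a:[0, 2, 3, 4], b:[1]  free=[FFFFF........]
after truncate(a, 2) → a:[0, 2], b:[1]  free=[FFF..........]
after create(c) → a:[0, 2], b:[1], c:[3]  free=[FFFF.........]
after unlink(a) → b:[1], c:[3]  free=[.F.F.........]
after unlink(c) → b:[1]  free=[.F...........]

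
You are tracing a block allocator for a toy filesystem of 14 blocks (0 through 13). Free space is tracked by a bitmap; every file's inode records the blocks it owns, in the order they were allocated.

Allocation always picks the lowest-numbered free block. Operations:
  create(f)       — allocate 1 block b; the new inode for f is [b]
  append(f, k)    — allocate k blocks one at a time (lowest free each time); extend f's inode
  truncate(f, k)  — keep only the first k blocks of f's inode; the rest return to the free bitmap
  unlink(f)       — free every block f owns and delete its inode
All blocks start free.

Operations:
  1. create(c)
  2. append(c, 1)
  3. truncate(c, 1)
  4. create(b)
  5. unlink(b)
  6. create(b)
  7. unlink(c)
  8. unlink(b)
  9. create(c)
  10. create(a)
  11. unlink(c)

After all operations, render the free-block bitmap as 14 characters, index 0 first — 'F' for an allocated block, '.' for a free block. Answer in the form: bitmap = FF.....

[1] create(c) — c=0 (map F.............)
[2] append(c, 1) — c=0,1 (map FF............)
[3] truncate(c, 1) — c=0 (map F.............)
[4] create(b) — b=1 c=0 (map FF............)
[5] unlink(b) — c=0 (map F.............)
[6] create(b) — b=1 c=0 (map FF............)
[7] unlink(c) — b=1 (map .F............)
[8] unlink(b) —  (map ..............)
[9] create(c) — c=0 (map F.............)
[10] create(a) — a=1 c=0 (map FF............)
[11] unlink(c) — a=1 (map .F............)

bitmap = .F............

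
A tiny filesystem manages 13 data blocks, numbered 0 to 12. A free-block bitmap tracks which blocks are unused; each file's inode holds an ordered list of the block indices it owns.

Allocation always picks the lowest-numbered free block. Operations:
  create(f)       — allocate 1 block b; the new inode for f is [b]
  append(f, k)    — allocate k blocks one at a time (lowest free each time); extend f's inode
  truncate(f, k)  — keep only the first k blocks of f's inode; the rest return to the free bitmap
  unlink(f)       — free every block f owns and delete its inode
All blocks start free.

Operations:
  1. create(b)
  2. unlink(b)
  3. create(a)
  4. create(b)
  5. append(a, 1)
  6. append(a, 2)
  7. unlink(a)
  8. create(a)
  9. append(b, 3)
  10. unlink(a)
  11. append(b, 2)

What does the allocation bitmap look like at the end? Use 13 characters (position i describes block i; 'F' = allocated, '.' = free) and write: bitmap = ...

bitmap = FFFFFF.......

after create(b) → b:[0]  free=[F............]
after unlink(b) →   free=[.............]
after create(a) → a:[0]  free=[F............]
after create(b) → a:[0], b:[1]  free=[FF...........]
after append(a, 1) → a:[0, 2], b:[1]  free=[FFF..........]
after append(a, 2) → a:[0, 2, 3, 4], b:[1]  free=[FFFFF........]
after unlink(a) → b:[1]  free=[.F...........]
after create(a) → a:[0], b:[1]  free=[FF...........]
after append(b, 3) → a:[0], b:[1, 2, 3, 4]  free=[FFFFF........]
after unlink(a) → b:[1, 2, 3, 4]  free=[.FFFF........]
after append(b, 2) → b:[1, 2, 3, 4, 0, 5]  free=[FFFFFF.......]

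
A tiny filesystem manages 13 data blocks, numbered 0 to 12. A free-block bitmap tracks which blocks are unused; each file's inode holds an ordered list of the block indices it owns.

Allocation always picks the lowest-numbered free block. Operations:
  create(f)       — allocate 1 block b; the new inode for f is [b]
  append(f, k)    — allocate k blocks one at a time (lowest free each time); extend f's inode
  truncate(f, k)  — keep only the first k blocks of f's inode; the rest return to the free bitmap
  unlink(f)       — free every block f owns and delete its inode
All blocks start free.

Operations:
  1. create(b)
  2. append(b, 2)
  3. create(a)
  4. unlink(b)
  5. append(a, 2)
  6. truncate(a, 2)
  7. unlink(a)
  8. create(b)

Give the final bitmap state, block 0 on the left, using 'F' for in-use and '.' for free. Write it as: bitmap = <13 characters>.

bitmap = F............

after create(b) → b:[0]  free=[F............]
after append(b, 2) → b:[0, 1, 2]  free=[FFF..........]
after create(a) → a:[3], b:[0, 1, 2]  free=[FFFF.........]
after unlink(b) → a:[3]  free=[...F.........]
after append(a, 2) → a:[3, 0, 1]  free=[FF.F.........]
after truncate(a, 2) → a:[3, 0]  free=[F..F.........]
after unlink(a) →   free=[.............]
after create(b) → b:[0]  free=[F............]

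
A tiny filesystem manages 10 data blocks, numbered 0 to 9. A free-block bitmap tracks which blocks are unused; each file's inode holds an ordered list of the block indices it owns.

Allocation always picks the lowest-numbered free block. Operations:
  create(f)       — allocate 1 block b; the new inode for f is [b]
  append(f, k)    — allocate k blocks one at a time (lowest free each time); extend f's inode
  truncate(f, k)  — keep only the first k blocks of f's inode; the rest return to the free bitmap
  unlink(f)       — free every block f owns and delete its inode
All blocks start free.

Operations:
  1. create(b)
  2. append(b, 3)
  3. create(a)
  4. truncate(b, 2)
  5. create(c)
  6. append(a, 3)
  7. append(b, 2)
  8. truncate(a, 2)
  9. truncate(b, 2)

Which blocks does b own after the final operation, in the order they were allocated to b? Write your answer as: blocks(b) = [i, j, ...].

create(b): bitmap=F......... | b=[0]
append(b, 3): bitmap=FFFF...... | b=[0, 1, 2, 3]
create(a): bitmap=FFFFF..... | a=[4] b=[0, 1, 2, 3]
truncate(b, 2): bitmap=FF..F..... | a=[4] b=[0, 1]
create(c): bitmap=FFF.F..... | a=[4] b=[0, 1] c=[2]
append(a, 3): bitmap=FFFFFFF... | a=[4, 3, 5, 6] b=[0, 1] c=[2]
append(b, 2): bitmap=FFFFFFFFF. | a=[4, 3, 5, 6] b=[0, 1, 7, 8] c=[2]
truncate(a, 2): bitmap=FFFFF..FF. | a=[4, 3] b=[0, 1, 7, 8] c=[2]
truncate(b, 2): bitmap=FFFFF..... | a=[4, 3] b=[0, 1] c=[2]

blocks(b) = [0, 1]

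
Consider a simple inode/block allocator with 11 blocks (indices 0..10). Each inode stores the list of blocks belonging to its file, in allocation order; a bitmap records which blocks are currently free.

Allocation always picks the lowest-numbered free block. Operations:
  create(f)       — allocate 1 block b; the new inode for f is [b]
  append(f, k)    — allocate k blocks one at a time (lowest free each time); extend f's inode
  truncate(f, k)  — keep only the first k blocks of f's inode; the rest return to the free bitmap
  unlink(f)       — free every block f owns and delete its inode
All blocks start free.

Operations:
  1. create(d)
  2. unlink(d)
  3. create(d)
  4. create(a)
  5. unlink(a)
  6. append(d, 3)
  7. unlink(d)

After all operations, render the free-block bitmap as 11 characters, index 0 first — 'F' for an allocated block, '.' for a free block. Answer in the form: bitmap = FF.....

bitmap = ...........

create(d): bitmap=F.......... | d=[0]
unlink(d): bitmap=........... | 
create(d): bitmap=F.......... | d=[0]
create(a): bitmap=FF......... | a=[1] d=[0]
unlink(a): bitmap=F.......... | d=[0]
append(d, 3): bitmap=FFFF....... | d=[0, 1, 2, 3]
unlink(d): bitmap=........... | 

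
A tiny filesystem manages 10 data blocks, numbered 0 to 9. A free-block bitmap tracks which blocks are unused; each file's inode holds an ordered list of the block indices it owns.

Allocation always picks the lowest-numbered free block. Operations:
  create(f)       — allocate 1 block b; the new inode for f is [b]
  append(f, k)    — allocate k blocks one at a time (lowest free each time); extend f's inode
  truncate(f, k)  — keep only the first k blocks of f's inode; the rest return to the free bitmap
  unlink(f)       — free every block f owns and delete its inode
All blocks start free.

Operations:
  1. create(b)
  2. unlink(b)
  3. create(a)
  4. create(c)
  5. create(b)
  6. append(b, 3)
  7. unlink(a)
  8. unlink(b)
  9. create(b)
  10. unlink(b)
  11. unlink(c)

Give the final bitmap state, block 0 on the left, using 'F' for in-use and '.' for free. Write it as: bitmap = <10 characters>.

bitmap = ..........

after create(b) → b:[0]  free=[F.........]
after unlink(b) →   free=[..........]
after create(a) → a:[0]  free=[F.........]
after create(c) → a:[0], c:[1]  free=[FF........]
after create(b) → a:[0], b:[2], c:[1]  free=[FFF.......]
after append(b, 3) → a:[0], b:[2, 3, 4, 5], c:[1]  free=[FFFFFF....]
after unlink(a) → b:[2, 3, 4, 5], c:[1]  free=[.FFFFF....]
after unlink(b) → c:[1]  free=[.F........]
after create(b) → b:[0], c:[1]  free=[FF........]
after unlink(b) → c:[1]  free=[.F........]
after unlink(c) →   free=[..........]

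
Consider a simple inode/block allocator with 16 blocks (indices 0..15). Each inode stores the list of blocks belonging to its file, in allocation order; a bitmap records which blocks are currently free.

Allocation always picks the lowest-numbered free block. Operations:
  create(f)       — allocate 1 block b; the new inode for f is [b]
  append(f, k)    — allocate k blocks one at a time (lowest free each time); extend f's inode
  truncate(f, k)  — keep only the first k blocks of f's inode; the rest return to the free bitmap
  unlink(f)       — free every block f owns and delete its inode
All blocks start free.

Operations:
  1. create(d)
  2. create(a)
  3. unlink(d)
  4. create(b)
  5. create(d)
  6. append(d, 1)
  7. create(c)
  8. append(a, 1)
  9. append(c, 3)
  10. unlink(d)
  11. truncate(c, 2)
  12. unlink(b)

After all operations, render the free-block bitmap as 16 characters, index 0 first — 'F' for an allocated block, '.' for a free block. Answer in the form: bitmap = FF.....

bitmap = .F..FFF.........

[1] create(d) — d=0 (map F...............)
[2] create(a) — a=1 d=0 (map FF..............)
[3] unlink(d) — a=1 (map .F..............)
[4] create(b) — a=1 b=0 (map FF..............)
[5] create(d) — a=1 b=0 d=2 (map FFF.............)
[6] append(d, 1) — a=1 b=0 d=2,3 (map FFFF............)
[7] create(c) — a=1 b=0 c=4 d=2,3 (map FFFFF...........)
[8] append(a, 1) — a=1,5 b=0 c=4 d=2,3 (map FFFFFF..........)
[9] append(c, 3) — a=1,5 b=0 c=4,6,7,8 d=2,3 (map FFFFFFFFF.......)
[10] unlink(d) — a=1,5 b=0 c=4,6,7,8 (map FF..FFFFF.......)
[11] truncate(c, 2) — a=1,5 b=0 c=4,6 (map FF..FFF.........)
[12] unlink(b) — a=1,5 c=4,6 (map .F..FFF.........)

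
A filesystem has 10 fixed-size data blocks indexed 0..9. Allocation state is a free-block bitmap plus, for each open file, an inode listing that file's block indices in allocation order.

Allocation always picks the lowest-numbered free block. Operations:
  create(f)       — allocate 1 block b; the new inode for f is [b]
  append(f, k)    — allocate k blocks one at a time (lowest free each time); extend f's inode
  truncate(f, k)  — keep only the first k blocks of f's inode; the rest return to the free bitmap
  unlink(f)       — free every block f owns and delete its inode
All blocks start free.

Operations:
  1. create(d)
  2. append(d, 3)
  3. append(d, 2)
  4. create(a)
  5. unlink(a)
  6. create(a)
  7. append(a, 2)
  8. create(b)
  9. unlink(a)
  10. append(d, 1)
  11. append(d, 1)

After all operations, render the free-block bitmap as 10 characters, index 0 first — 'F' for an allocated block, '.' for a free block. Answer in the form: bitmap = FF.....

bitmap = FFFFFFFF.F

[1] create(d) — d=0 (map F.........)
[2] append(d, 3) — d=0,1,2,3 (map FFFF......)
[3] append(d, 2) — d=0,1,2,3,4,5 (map FFFFFF....)
[4] create(a) — a=6 d=0,1,2,3,4,5 (map FFFFFFF...)
[5] unlink(a) — d=0,1,2,3,4,5 (map FFFFFF....)
[6] create(a) — a=6 d=0,1,2,3,4,5 (map FFFFFFF...)
[7] append(a, 2) — a=6,7,8 d=0,1,2,3,4,5 (map FFFFFFFFF.)
[8] create(b) — a=6,7,8 b=9 d=0,1,2,3,4,5 (map FFFFFFFFFF)
[9] unlink(a) — b=9 d=0,1,2,3,4,5 (map FFFFFF...F)
[10] append(d, 1) — b=9 d=0,1,2,3,4,5,6 (map FFFFFFF..F)
[11] append(d, 1) — b=9 d=0,1,2,3,4,5,6,7 (map FFFFFFFF.F)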